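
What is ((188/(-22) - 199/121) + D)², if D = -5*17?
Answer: 132664324/14641 ≈ 9061.2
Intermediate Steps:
D = -85
((188/(-22) - 199/121) + D)² = ((188/(-22) - 199/121) - 85)² = ((188*(-1/22) - 199*1/121) - 85)² = ((-94/11 - 199/121) - 85)² = (-1233/121 - 85)² = (-11518/121)² = 132664324/14641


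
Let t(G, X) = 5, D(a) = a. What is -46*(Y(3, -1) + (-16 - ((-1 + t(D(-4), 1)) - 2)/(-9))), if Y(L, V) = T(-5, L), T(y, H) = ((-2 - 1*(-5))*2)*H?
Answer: -920/9 ≈ -102.22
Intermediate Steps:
T(y, H) = 6*H (T(y, H) = ((-2 + 5)*2)*H = (3*2)*H = 6*H)
Y(L, V) = 6*L
-46*(Y(3, -1) + (-16 - ((-1 + t(D(-4), 1)) - 2)/(-9))) = -46*(6*3 + (-16 - ((-1 + 5) - 2)/(-9))) = -46*(18 + (-16 - (4 - 2)*(-1)/9)) = -46*(18 + (-16 - 2*(-1)/9)) = -46*(18 + (-16 - 1*(-2/9))) = -46*(18 + (-16 + 2/9)) = -46*(18 - 142/9) = -46*20/9 = -920/9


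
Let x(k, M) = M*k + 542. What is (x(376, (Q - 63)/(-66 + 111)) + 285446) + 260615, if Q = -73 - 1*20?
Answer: 8179493/15 ≈ 5.4530e+5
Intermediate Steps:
Q = -93 (Q = -73 - 20 = -93)
x(k, M) = 542 + M*k
(x(376, (Q - 63)/(-66 + 111)) + 285446) + 260615 = ((542 + ((-93 - 63)/(-66 + 111))*376) + 285446) + 260615 = ((542 - 156/45*376) + 285446) + 260615 = ((542 - 156*1/45*376) + 285446) + 260615 = ((542 - 52/15*376) + 285446) + 260615 = ((542 - 19552/15) + 285446) + 260615 = (-11422/15 + 285446) + 260615 = 4270268/15 + 260615 = 8179493/15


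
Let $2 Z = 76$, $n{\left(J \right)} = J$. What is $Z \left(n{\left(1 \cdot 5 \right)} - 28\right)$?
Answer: $-874$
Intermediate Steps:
$Z = 38$ ($Z = \frac{1}{2} \cdot 76 = 38$)
$Z \left(n{\left(1 \cdot 5 \right)} - 28\right) = 38 \left(1 \cdot 5 - 28\right) = 38 \left(5 - 28\right) = 38 \left(-23\right) = -874$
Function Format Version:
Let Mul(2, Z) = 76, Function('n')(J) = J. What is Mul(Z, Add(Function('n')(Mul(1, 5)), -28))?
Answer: -874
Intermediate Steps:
Z = 38 (Z = Mul(Rational(1, 2), 76) = 38)
Mul(Z, Add(Function('n')(Mul(1, 5)), -28)) = Mul(38, Add(Mul(1, 5), -28)) = Mul(38, Add(5, -28)) = Mul(38, -23) = -874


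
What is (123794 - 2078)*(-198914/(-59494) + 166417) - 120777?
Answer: 602552190187077/29747 ≈ 2.0256e+10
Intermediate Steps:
(123794 - 2078)*(-198914/(-59494) + 166417) - 120777 = 121716*(-198914*(-1/59494) + 166417) - 120777 = 121716*(99457/29747 + 166417) - 120777 = 121716*(4950505956/29747) - 120777 = 602555782940496/29747 - 120777 = 602552190187077/29747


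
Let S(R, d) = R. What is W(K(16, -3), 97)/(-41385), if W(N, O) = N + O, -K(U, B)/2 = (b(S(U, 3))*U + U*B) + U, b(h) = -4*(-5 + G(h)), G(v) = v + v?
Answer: -3617/41385 ≈ -0.087399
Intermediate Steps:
G(v) = 2*v
b(h) = 20 - 8*h (b(h) = -4*(-5 + 2*h) = 20 - 8*h)
K(U, B) = -2*U - 2*B*U - 2*U*(20 - 8*U) (K(U, B) = -2*(((20 - 8*U)*U + U*B) + U) = -2*((U*(20 - 8*U) + B*U) + U) = -2*((B*U + U*(20 - 8*U)) + U) = -2*(U + B*U + U*(20 - 8*U)) = -2*U - 2*B*U - 2*U*(20 - 8*U))
W(K(16, -3), 97)/(-41385) = (2*16*(-21 - 1*(-3) + 8*16) + 97)/(-41385) = (2*16*(-21 + 3 + 128) + 97)*(-1/41385) = (2*16*110 + 97)*(-1/41385) = (3520 + 97)*(-1/41385) = 3617*(-1/41385) = -3617/41385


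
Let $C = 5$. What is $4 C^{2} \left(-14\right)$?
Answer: $-1400$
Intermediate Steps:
$4 C^{2} \left(-14\right) = 4 \cdot 5^{2} \left(-14\right) = 4 \cdot 25 \left(-14\right) = 100 \left(-14\right) = -1400$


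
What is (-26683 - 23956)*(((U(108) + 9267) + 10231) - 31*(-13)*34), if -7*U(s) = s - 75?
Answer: -11766832513/7 ≈ -1.6810e+9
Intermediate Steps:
U(s) = 75/7 - s/7 (U(s) = -(s - 75)/7 = -(-75 + s)/7 = 75/7 - s/7)
(-26683 - 23956)*(((U(108) + 9267) + 10231) - 31*(-13)*34) = (-26683 - 23956)*((((75/7 - ⅐*108) + 9267) + 10231) - 31*(-13)*34) = -50639*((((75/7 - 108/7) + 9267) + 10231) + 403*34) = -50639*(((-33/7 + 9267) + 10231) + 13702) = -50639*((64836/7 + 10231) + 13702) = -50639*(136453/7 + 13702) = -50639*232367/7 = -11766832513/7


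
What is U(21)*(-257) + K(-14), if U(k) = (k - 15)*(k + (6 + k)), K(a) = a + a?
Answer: -74044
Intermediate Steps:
K(a) = 2*a
U(k) = (-15 + k)*(6 + 2*k)
U(21)*(-257) + K(-14) = (-90 - 24*21 + 2*21²)*(-257) + 2*(-14) = (-90 - 504 + 2*441)*(-257) - 28 = (-90 - 504 + 882)*(-257) - 28 = 288*(-257) - 28 = -74016 - 28 = -74044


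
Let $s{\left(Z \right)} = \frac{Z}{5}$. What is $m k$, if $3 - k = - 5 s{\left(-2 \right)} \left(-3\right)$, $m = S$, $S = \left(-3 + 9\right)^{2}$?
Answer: $324$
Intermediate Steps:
$s{\left(Z \right)} = \frac{Z}{5}$ ($s{\left(Z \right)} = Z \frac{1}{5} = \frac{Z}{5}$)
$S = 36$ ($S = 6^{2} = 36$)
$m = 36$
$k = 9$ ($k = 3 - - 5 \cdot \frac{1}{5} \left(-2\right) \left(-3\right) = 3 - \left(-5\right) \left(- \frac{2}{5}\right) \left(-3\right) = 3 - 2 \left(-3\right) = 3 - -6 = 3 + 6 = 9$)
$m k = 36 \cdot 9 = 324$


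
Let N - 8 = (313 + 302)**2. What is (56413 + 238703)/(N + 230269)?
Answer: 49186/101417 ≈ 0.48499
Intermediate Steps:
N = 378233 (N = 8 + (313 + 302)**2 = 8 + 615**2 = 8 + 378225 = 378233)
(56413 + 238703)/(N + 230269) = (56413 + 238703)/(378233 + 230269) = 295116/608502 = 295116*(1/608502) = 49186/101417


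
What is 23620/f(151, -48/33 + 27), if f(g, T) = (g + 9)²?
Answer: 1181/1280 ≈ 0.92266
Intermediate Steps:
f(g, T) = (9 + g)²
23620/f(151, -48/33 + 27) = 23620/((9 + 151)²) = 23620/(160²) = 23620/25600 = 23620*(1/25600) = 1181/1280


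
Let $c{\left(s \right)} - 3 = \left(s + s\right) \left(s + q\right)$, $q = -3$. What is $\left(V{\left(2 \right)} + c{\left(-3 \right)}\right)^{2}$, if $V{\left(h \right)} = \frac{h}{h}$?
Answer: $1600$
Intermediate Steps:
$V{\left(h \right)} = 1$
$c{\left(s \right)} = 3 + 2 s \left(-3 + s\right)$ ($c{\left(s \right)} = 3 + \left(s + s\right) \left(s - 3\right) = 3 + 2 s \left(-3 + s\right)$)
$\left(V{\left(2 \right)} + c{\left(-3 \right)}\right)^{2} = \left(1 + \left(3 - -18 + 2 \left(-3\right)^{2}\right)\right)^{2} = \left(1 + \left(3 + 18 + 2 \cdot 9\right)\right)^{2} = \left(1 + \left(3 + 18 + 18\right)\right)^{2} = \left(1 + 39\right)^{2} = 40^{2} = 1600$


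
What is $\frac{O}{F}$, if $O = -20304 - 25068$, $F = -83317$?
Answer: $\frac{45372}{83317} \approx 0.54457$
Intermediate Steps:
$O = -45372$
$\frac{O}{F} = - \frac{45372}{-83317} = \left(-45372\right) \left(- \frac{1}{83317}\right) = \frac{45372}{83317}$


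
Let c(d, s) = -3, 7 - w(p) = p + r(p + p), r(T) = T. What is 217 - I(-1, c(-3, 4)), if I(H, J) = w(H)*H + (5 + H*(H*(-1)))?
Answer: 223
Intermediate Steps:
w(p) = 7 - 3*p (w(p) = 7 - (p + (p + p)) = 7 - (p + 2*p) = 7 - 3*p)
I(H, J) = 5 - H² + H*(7 - 3*H) (I(H, J) = (7 - 3*H)*H + (5 + H*(H*(-1))) = H*(7 - 3*H) + (5 + H*(-H)) = H*(7 - 3*H) + (5 - H²) = 5 - H² + H*(7 - 3*H))
217 - I(-1, c(-3, 4)) = 217 - (5 - 4*(-1)² + 7*(-1)) = 217 - (5 - 4*1 - 7) = 217 - (5 - 4 - 7) = 217 - 1*(-6) = 217 + 6 = 223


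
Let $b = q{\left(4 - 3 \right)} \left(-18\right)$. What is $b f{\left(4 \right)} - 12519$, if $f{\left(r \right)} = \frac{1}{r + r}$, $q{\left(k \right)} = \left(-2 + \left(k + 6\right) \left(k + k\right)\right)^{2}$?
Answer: $-12843$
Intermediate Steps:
$q{\left(k \right)} = \left(-2 + 2 k \left(6 + k\right)\right)^{2}$ ($q{\left(k \right)} = \left(-2 + \left(6 + k\right) 2 k\right)^{2} = \left(-2 + 2 k \left(6 + k\right)\right)^{2}$)
$f{\left(r \right)} = \frac{1}{2 r}$
$b = -2592$ ($b = 4 \left(-1 + \left(4 - 3\right)^{2} + 6 \left(4 - 3\right)\right)^{2} \left(-18\right) = 4 \left(-1 + 1^{2} + 6 \cdot 1\right)^{2} \left(-18\right) = 4 \left(-1 + 1 + 6\right)^{2} \left(-18\right) = 4 \cdot 6^{2} \left(-18\right) = 4 \cdot 36 \left(-18\right) = 144 \left(-18\right) = -2592$)
$b f{\left(4 \right)} - 12519 = - 2592 \frac{1}{2 \cdot 4} - 12519 = - 2592 \cdot \frac{1}{2} \cdot \frac{1}{4} - 12519 = \left(-2592\right) \frac{1}{8} - 12519 = -324 - 12519 = -12843$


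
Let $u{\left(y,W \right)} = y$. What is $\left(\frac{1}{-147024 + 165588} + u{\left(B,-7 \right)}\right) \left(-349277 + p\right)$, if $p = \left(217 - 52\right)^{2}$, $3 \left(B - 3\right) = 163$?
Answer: $- \frac{28564321627}{1547} \approx -1.8464 \cdot 10^{7}$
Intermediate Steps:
$B = \frac{172}{3}$ ($B = 3 + \frac{1}{3} \cdot 163 = 3 + \frac{163}{3} = \frac{172}{3} \approx 57.333$)
$p = 27225$ ($p = 165^{2} = 27225$)
$\left(\frac{1}{-147024 + 165588} + u{\left(B,-7 \right)}\right) \left(-349277 + p\right) = \left(\frac{1}{-147024 + 165588} + \frac{172}{3}\right) \left(-349277 + 27225\right) = \left(\frac{1}{18564} + \frac{172}{3}\right) \left(-322052\right) = \frac{354779}{6188} \left(-322052\right) = - \frac{28564321627}{1547}$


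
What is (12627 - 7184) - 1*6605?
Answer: -1162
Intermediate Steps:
(12627 - 7184) - 1*6605 = 5443 - 6605 = -1162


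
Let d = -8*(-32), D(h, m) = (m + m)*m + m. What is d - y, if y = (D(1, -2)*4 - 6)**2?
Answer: -68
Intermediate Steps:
D(h, m) = m + 2*m**2 (D(h, m) = (2*m)*m + m = 2*m**2 + m = m + 2*m**2)
y = 324 (y = (-2*(1 + 2*(-2))*4 - 6)**2 = (-2*(1 - 4)*4 - 6)**2 = (-2*(-3)*4 - 6)**2 = (6*4 - 6)**2 = (24 - 6)**2 = 18**2 = 324)
d = 256
d - y = 256 - 1*324 = 256 - 324 = -68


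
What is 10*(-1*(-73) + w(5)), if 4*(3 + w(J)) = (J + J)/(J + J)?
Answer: 1405/2 ≈ 702.50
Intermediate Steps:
w(J) = -11/4 (w(J) = -3 + ((J + J)/(J + J))/4 = -3 + ((2*J)/((2*J)))/4 = -3 + ((2*J)*(1/(2*J)))/4 = -3 + (¼)*1 = -3 + ¼ = -11/4)
10*(-1*(-73) + w(5)) = 10*(-1*(-73) - 11/4) = 10*(73 - 11/4) = 10*(281/4) = 1405/2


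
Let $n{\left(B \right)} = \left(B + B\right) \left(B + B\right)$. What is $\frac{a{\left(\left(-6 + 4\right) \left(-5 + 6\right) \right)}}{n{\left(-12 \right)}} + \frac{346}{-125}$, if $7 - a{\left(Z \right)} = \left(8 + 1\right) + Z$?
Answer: $- \frac{346}{125} \approx -2.768$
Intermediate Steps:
$a{\left(Z \right)} = -2 - Z$ ($a{\left(Z \right)} = 7 - \left(\left(8 + 1\right) + Z\right) = 7 - \left(9 + Z\right) = -2 - Z$)
$n{\left(B \right)} = 4 B^{2}$ ($n{\left(B \right)} = 2 B 2 B = 4 B^{2}$)
$\frac{a{\left(\left(-6 + 4\right) \left(-5 + 6\right) \right)}}{n{\left(-12 \right)}} + \frac{346}{-125} = \frac{-2 - \left(-6 + 4\right) \left(-5 + 6\right)}{4 \left(-12\right)^{2}} + \frac{346}{-125} = \frac{-2 - \left(-2\right) 1}{4 \cdot 144} + 346 \left(- \frac{1}{125}\right) = \frac{-2 - -2}{576} - \frac{346}{125} = \left(-2 + 2\right) \frac{1}{576} - \frac{346}{125} = 0 \cdot \frac{1}{576} - \frac{346}{125} = 0 - \frac{346}{125} = - \frac{346}{125}$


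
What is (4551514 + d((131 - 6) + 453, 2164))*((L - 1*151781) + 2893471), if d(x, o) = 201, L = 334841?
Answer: 14003492300665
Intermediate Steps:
(4551514 + d((131 - 6) + 453, 2164))*((L - 1*151781) + 2893471) = (4551514 + 201)*((334841 - 1*151781) + 2893471) = 4551715*((334841 - 151781) + 2893471) = 4551715*(183060 + 2893471) = 4551715*3076531 = 14003492300665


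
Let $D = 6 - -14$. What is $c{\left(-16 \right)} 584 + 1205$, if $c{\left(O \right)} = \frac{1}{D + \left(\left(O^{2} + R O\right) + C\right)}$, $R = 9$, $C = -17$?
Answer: $\frac{139159}{115} \approx 1210.1$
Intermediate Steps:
$D = 20$ ($D = 6 + 14 = 20$)
$c{\left(O \right)} = \frac{1}{3 + O^{2} + 9 O}$ ($c{\left(O \right)} = \frac{1}{20 - \left(17 - O^{2} - 9 O\right)} = \frac{1}{20 + \left(-17 + O^{2} + 9 O\right)} = \frac{1}{3 + O^{2} + 9 O}$)
$c{\left(-16 \right)} 584 + 1205 = \frac{1}{3 + \left(-16\right)^{2} + 9 \left(-16\right)} 584 + 1205 = \frac{1}{3 + 256 - 144} \cdot 584 + 1205 = \frac{1}{115} \cdot 584 + 1205 = \frac{584}{115} + 1205 = \frac{139159}{115}$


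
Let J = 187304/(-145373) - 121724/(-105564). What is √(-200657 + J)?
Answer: 4*I*√184592403372787696727346/3836538843 ≈ 447.95*I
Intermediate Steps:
J = -519294101/3836538843 (J = 187304*(-1/145373) - 121724*(-1/105564) = -187304/145373 + 30431/26391 = -519294101/3836538843 ≈ -0.13535)
√(-200657 + J) = √(-200657 - 519294101/3836538843) = √(-769828893913952/3836538843) = 4*I*√184592403372787696727346/3836538843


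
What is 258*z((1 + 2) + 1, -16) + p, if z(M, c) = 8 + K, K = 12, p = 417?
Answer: 5577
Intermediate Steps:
z(M, c) = 20 (z(M, c) = 8 + 12 = 20)
258*z((1 + 2) + 1, -16) + p = 258*20 + 417 = 5160 + 417 = 5577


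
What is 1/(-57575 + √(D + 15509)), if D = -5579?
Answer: -11515/662974139 - √9930/3314870695 ≈ -1.7399e-5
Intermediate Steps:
1/(-57575 + √(D + 15509)) = 1/(-57575 + √(-5579 + 15509)) = 1/(-57575 + √9930)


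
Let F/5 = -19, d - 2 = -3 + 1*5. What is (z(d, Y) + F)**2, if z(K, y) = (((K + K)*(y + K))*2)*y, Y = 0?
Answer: 9025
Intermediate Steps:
d = 4 (d = 2 + (-3 + 1*5) = 2 + (-3 + 5) = 2 + 2 = 4)
F = -95 (F = 5*(-19) = -95)
z(K, y) = 4*K*y*(K + y) (z(K, y) = (((2*K)*(K + y))*2)*y = ((2*K*(K + y))*2)*y = (4*K*(K + y))*y = 4*K*y*(K + y))
(z(d, Y) + F)**2 = (4*4*0*(4 + 0) - 95)**2 = (4*4*0*4 - 95)**2 = (0 - 95)**2 = (-95)**2 = 9025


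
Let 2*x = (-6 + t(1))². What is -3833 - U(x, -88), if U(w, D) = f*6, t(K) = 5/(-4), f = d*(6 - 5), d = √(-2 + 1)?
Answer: -3833 - 6*I ≈ -3833.0 - 6.0*I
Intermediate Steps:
d = I (d = √(-1) = I ≈ 1.0*I)
f = I (f = I*(6 - 5) = I*1 = I ≈ 1.0*I)
t(K) = -5/4 (t(K) = 5*(-¼) = -5/4)
x = 841/32 (x = (-6 - 5/4)²/2 = (-29/4)²/2 = (½)*(841/16) = 841/32 ≈ 26.281)
U(w, D) = 6*I (U(w, D) = I*6 = 6*I)
-3833 - U(x, -88) = -3833 - 6*I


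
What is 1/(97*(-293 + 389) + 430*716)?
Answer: 1/317192 ≈ 3.1527e-6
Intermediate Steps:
1/(97*(-293 + 389) + 430*716) = 1/(97*96 + 307880) = 1/(9312 + 307880) = 1/317192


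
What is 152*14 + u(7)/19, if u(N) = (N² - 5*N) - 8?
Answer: 40438/19 ≈ 2128.3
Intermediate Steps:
u(N) = -8 + N² - 5*N
152*14 + u(7)/19 = 152*14 + (-8 + 7² - 5*7)/19 = 2128 + (-8 + 49 - 35)*(1/19) = 2128 + 6*(1/19) = 2128 + 6/19 = 40438/19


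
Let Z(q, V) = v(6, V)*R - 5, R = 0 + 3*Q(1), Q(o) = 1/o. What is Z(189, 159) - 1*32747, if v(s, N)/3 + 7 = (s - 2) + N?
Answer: -31348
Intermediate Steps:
v(s, N) = -27 + 3*N + 3*s (v(s, N) = -21 + 3*((s - 2) + N) = -21 + 3*((-2 + s) + N) = -21 + 3*(-2 + N + s) = -21 + (-6 + 3*N + 3*s) = -27 + 3*N + 3*s)
R = 3 (R = 0 + 3/1 = 0 + 3*1 = 0 + 3 = 3)
Z(q, V) = -32 + 9*V (Z(q, V) = (-27 + 3*V + 3*6)*3 - 5 = (-27 + 3*V + 18)*3 - 5 = (-9 + 3*V)*3 - 5 = (-27 + 9*V) - 5 = -32 + 9*V)
Z(189, 159) - 1*32747 = (-32 + 9*159) - 1*32747 = (-32 + 1431) - 32747 = 1399 - 32747 = -31348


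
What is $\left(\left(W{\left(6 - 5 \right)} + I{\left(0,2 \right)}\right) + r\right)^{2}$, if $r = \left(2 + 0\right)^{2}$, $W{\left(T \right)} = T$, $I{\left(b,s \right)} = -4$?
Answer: $1$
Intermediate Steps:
$r = 4$ ($r = 2^{2} = 4$)
$\left(\left(W{\left(6 - 5 \right)} + I{\left(0,2 \right)}\right) + r\right)^{2} = \left(\left(\left(6 - 5\right) - 4\right) + 4\right)^{2} = \left(\left(1 - 4\right) + 4\right)^{2} = \left(-3 + 4\right)^{2} = 1^{2} = 1$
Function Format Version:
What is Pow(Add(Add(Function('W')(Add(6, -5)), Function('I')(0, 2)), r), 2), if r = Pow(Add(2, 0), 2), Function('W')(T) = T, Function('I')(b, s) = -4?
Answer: 1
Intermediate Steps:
r = 4 (r = Pow(2, 2) = 4)
Pow(Add(Add(Function('W')(Add(6, -5)), Function('I')(0, 2)), r), 2) = Pow(Add(Add(Add(6, -5), -4), 4), 2) = Pow(Add(Add(1, -4), 4), 2) = Pow(Add(-3, 4), 2) = Pow(1, 2) = 1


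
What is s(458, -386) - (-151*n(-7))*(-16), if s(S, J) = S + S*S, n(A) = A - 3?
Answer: 234382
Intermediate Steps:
n(A) = -3 + A
s(S, J) = S + S²
s(458, -386) - (-151*n(-7))*(-16) = 458*(1 + 458) - (-151*(-3 - 7))*(-16) = 458*459 - (-151*(-10))*(-16) = 210222 - 1510*(-16) = 210222 - 1*(-24160) = 210222 + 24160 = 234382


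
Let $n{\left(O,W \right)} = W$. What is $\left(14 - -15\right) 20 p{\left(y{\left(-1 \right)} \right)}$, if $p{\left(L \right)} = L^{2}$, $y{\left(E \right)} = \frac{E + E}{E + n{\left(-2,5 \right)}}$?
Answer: $145$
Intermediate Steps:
$y{\left(E \right)} = \frac{2 E}{5 + E}$ ($y{\left(E \right)} = \frac{E + E}{E + 5} = \frac{2 E}{5 + E}$)
$\left(14 - -15\right) 20 p{\left(y{\left(-1 \right)} \right)} = \left(14 - -15\right) 20 \left(2 \left(-1\right) \frac{1}{5 - 1}\right)^{2} = \left(14 + 15\right) 20 \left(2 \left(-1\right) \frac{1}{4}\right)^{2} = 29 \cdot 20 \left(2 \left(-1\right) \frac{1}{4}\right)^{2} = 580 \left(- \frac{1}{2}\right)^{2} = 580 \cdot \frac{1}{4} = 145$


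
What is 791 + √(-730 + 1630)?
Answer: 821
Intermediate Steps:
791 + √(-730 + 1630) = 791 + √900 = 791 + 30 = 821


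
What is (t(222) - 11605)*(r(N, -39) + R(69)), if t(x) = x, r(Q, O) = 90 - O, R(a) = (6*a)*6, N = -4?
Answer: -29743779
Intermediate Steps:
R(a) = 36*a
(t(222) - 11605)*(r(N, -39) + R(69)) = (222 - 11605)*((90 - 1*(-39)) + 36*69) = -11383*((90 + 39) + 2484) = -11383*(129 + 2484) = -11383*2613 = -29743779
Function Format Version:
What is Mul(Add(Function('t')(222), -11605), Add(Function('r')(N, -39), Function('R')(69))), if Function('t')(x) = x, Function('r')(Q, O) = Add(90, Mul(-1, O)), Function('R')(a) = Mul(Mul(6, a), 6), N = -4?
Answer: -29743779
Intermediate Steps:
Function('R')(a) = Mul(36, a)
Mul(Add(Function('t')(222), -11605), Add(Function('r')(N, -39), Function('R')(69))) = Mul(Add(222, -11605), Add(Add(90, Mul(-1, -39)), Mul(36, 69))) = Mul(-11383, Add(Add(90, 39), 2484)) = Mul(-11383, Add(129, 2484)) = Mul(-11383, 2613) = -29743779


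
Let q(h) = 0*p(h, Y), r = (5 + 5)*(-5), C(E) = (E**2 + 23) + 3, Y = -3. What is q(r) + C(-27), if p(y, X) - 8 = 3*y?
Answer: 755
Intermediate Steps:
C(E) = 26 + E**2 (C(E) = (23 + E**2) + 3 = 26 + E**2)
r = -50 (r = 10*(-5) = -50)
p(y, X) = 8 + 3*y
q(h) = 0 (q(h) = 0*(8 + 3*h) = 0)
q(r) + C(-27) = 0 + (26 + (-27)**2) = 0 + (26 + 729) = 0 + 755 = 755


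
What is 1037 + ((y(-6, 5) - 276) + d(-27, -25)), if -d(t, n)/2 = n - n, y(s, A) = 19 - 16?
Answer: 764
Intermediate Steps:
y(s, A) = 3
d(t, n) = 0 (d(t, n) = -2*(n - n) = -2*0 = 0)
1037 + ((y(-6, 5) - 276) + d(-27, -25)) = 1037 + ((3 - 276) + 0) = 1037 + (-273 + 0) = 1037 - 273 = 764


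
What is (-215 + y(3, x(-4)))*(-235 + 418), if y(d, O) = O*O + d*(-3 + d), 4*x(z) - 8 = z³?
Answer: -3477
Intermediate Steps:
x(z) = 2 + z³/4
y(d, O) = O² + d*(-3 + d)
(-215 + y(3, x(-4)))*(-235 + 418) = (-215 + ((2 + (¼)*(-4)³)² + 3² - 3*3))*(-235 + 418) = (-215 + ((2 + (¼)*(-64))² + 9 - 9))*183 = (-215 + ((2 - 16)² + 9 - 9))*183 = (-215 + ((-14)² + 9 - 9))*183 = (-215 + (196 + 9 - 9))*183 = (-215 + 196)*183 = -19*183 = -3477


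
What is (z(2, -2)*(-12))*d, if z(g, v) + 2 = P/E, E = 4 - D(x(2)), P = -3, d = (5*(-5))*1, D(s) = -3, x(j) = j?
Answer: -5100/7 ≈ -728.57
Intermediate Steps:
d = -25 (d = -25*1 = -25)
E = 7 (E = 4 - 1*(-3) = 4 + 3 = 7)
z(g, v) = -17/7 (z(g, v) = -2 - 3/7 = -17/7)
(z(2, -2)*(-12))*d = -17/7*(-12)*(-25) = (204/7)*(-25) = -5100/7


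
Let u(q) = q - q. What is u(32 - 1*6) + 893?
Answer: 893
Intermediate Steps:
u(q) = 0
u(32 - 1*6) + 893 = 0 + 893 = 893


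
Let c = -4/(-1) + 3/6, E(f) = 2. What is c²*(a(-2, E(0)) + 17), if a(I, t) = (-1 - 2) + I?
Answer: 243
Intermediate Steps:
c = 9/2 (c = -4*(-1) + 3*(⅙) = 4 + ½ = 9/2 ≈ 4.5000)
a(I, t) = -3 + I
c²*(a(-2, E(0)) + 17) = (9/2)²*((-3 - 2) + 17) = 81*(-5 + 17)/4 = (81/4)*12 = 243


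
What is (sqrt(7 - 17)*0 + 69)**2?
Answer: 4761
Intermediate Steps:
(sqrt(7 - 17)*0 + 69)**2 = (sqrt(-10)*0 + 69)**2 = ((I*sqrt(10))*0 + 69)**2 = (0 + 69)**2 = 69**2 = 4761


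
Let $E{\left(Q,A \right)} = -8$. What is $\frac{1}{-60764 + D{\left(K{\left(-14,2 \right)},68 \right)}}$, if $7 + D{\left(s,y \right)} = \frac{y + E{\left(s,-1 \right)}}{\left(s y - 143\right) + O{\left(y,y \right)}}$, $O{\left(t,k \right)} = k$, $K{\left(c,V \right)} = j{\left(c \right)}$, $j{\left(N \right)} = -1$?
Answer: $- \frac{143}{8690313} \approx -1.6455 \cdot 10^{-5}$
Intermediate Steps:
$K{\left(c,V \right)} = -1$
$D{\left(s,y \right)} = -7 + \frac{-8 + y}{-143 + y + s y}$ ($D{\left(s,y \right)} = -7 + \frac{y - 8}{\left(s y - 143\right) + y} = -7 + \frac{-8 + y}{\left(-143 + s y\right) + y} = -7 + \frac{-8 + y}{-143 + y + s y}$)
$\frac{1}{-60764 + D{\left(K{\left(-14,2 \right)},68 \right)}} = \frac{1}{-60764 + \frac{993 - 408 - \left(-7\right) 68}{-143 + 68 - 68}} = \frac{1}{-60764 + \frac{993 - 408 + 476}{-143 + 68 - 68}} = \frac{1}{-60764 + \frac{1}{-143} \cdot 1061} = \frac{1}{-60764 - \frac{1061}{143}} = \frac{1}{- \frac{8690313}{143}} = - \frac{143}{8690313}$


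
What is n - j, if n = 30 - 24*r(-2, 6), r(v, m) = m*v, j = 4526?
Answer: -4208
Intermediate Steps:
n = 318 (n = 30 - 144*(-2) = 30 - 24*(-12) = 30 + 288 = 318)
n - j = 318 - 1*4526 = 318 - 4526 = -4208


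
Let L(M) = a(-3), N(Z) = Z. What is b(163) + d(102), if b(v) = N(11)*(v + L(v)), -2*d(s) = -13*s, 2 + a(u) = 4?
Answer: 2478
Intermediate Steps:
a(u) = 2 (a(u) = -2 + 4 = 2)
d(s) = 13*s/2 (d(s) = -(-13)*s/2 = 13*s/2)
L(M) = 2
b(v) = 22 + 11*v (b(v) = 11*(v + 2) = 11*(2 + v) = 22 + 11*v)
b(163) + d(102) = (22 + 11*163) + (13/2)*102 = (22 + 1793) + 663 = 1815 + 663 = 2478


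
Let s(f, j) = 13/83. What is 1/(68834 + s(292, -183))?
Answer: 83/5713235 ≈ 1.4528e-5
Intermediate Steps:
s(f, j) = 13/83 (s(f, j) = 13*(1/83) = 13/83)
1/(68834 + s(292, -183)) = 1/(68834 + 13/83) = 1/(5713235/83) = 83/5713235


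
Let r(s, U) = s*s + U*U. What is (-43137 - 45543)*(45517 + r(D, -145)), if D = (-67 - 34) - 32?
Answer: -7469605080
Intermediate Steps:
D = -133 (D = -101 - 32 = -133)
r(s, U) = U**2 + s**2 (r(s, U) = s**2 + U**2 = U**2 + s**2)
(-43137 - 45543)*(45517 + r(D, -145)) = (-43137 - 45543)*(45517 + ((-145)**2 + (-133)**2)) = -88680*(45517 + (21025 + 17689)) = -88680*(45517 + 38714) = -88680*84231 = -7469605080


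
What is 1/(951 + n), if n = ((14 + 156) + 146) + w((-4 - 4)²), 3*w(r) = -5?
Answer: 3/3796 ≈ 0.00079031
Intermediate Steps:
w(r) = -5/3 (w(r) = (⅓)*(-5) = -5/3)
n = 943/3 (n = ((14 + 156) + 146) - 5/3 = (170 + 146) - 5/3 = 316 - 5/3 = 943/3 ≈ 314.33)
1/(951 + n) = 1/(951 + 943/3) = 1/(3796/3) = 3/3796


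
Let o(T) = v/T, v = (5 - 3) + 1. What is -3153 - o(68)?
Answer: -214407/68 ≈ -3153.0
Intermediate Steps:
v = 3 (v = 2 + 1 = 3)
o(T) = 3/T
-3153 - o(68) = -3153 - 3/68 = -214407/68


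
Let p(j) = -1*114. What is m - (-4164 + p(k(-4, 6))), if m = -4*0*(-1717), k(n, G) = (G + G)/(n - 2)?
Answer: 4278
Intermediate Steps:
k(n, G) = 2*G/(-2 + n) (k(n, G) = (2*G)/(-2 + n) = 2*G/(-2 + n))
p(j) = -114
m = 0 (m = 0*(-1717) = 0)
m - (-4164 + p(k(-4, 6))) = 0 - (-4164 - 114) = 0 - 1*(-4278) = 0 + 4278 = 4278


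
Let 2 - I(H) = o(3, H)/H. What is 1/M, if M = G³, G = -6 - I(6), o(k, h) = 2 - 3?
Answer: -216/117649 ≈ -0.0018360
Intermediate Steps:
o(k, h) = -1
I(H) = 2 + 1/H (I(H) = 2 - (-1)/H = 2 + 1/H)
G = -49/6 (G = -6 - (2 + 1/6) = -6 - (2 + ⅙) = -6 - 1*13/6 = -6 - 13/6 = -49/6 ≈ -8.1667)
M = -117649/216 (M = (-49/6)³ = -117649/216 ≈ -544.67)
1/M = 1/(-117649/216) = -216/117649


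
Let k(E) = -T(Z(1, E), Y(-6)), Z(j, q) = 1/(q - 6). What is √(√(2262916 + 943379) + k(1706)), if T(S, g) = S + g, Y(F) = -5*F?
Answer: √(-867017 + 86700*√356255)/170 ≈ 41.960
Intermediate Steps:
Z(j, q) = 1/(-6 + q)
k(E) = -30 - 1/(-6 + E) (k(E) = -(1/(-6 + E) - 5*(-6)) = -(1/(-6 + E) + 30) = -(30 + 1/(-6 + E)) = -30 - 1/(-6 + E))
√(√(2262916 + 943379) + k(1706)) = √(√(2262916 + 943379) + (179 - 30*1706)/(-6 + 1706)) = √(√3206295 + (179 - 51180)/1700) = √(3*√356255 + (1/1700)*(-51001)) = √(3*√356255 - 51001/1700) = √(-51001/1700 + 3*√356255)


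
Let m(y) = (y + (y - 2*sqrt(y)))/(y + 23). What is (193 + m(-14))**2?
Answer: 2920625/81 - 6836*I*sqrt(14)/81 ≈ 36057.0 - 315.78*I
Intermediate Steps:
m(y) = (-2*sqrt(y) + 2*y)/(23 + y) (m(y) = (y + (y - 2*sqrt(y)))/(23 + y) = (-2*sqrt(y) + 2*y)/(23 + y))
(193 + m(-14))**2 = (193 + 2*(-14 - sqrt(-14))/(23 - 14))**2 = (193 + 2*(-14 - I*sqrt(14))/9)**2 = (193 + 2*(1/9)*(-14 - I*sqrt(14)))**2 = (193 + (-28/9 - 2*I*sqrt(14)/9))**2 = (1709/9 - 2*I*sqrt(14)/9)**2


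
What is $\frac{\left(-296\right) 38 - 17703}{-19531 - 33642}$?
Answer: $\frac{28951}{53173} \approx 0.54447$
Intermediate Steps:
$\frac{\left(-296\right) 38 - 17703}{-19531 - 33642} = \frac{-11248 - 17703}{-53173} = \left(-28951\right) \left(- \frac{1}{53173}\right) = \frac{28951}{53173}$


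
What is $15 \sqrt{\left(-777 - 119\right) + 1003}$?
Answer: $15 \sqrt{107} \approx 155.16$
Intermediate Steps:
$15 \sqrt{\left(-777 - 119\right) + 1003} = 15 \sqrt{-896 + 1003} = 15 \sqrt{107}$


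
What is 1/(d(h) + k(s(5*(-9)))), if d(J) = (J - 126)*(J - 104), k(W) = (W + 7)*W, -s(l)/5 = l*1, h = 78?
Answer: 1/53448 ≈ 1.8710e-5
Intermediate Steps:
s(l) = -5*l
k(W) = W*(7 + W) (k(W) = (7 + W)*W = W*(7 + W))
d(J) = (-126 + J)*(-104 + J)
1/(d(h) + k(s(5*(-9)))) = 1/((13104 + 78**2 - 230*78) + (-25*(-9))*(7 - 25*(-9))) = 1/((13104 + 6084 - 17940) + (-5*(-45))*(7 - 5*(-45))) = 1/(1248 + 225*(7 + 225)) = 1/(1248 + 225*232) = 1/(1248 + 52200) = 1/53448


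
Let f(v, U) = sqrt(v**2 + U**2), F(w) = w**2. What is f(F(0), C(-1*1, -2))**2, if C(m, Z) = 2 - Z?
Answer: 16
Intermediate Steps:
f(v, U) = sqrt(U**2 + v**2)
f(F(0), C(-1*1, -2))**2 = (sqrt((2 - 1*(-2))**2 + (0**2)**2))**2 = (sqrt((2 + 2)**2 + 0**2))**2 = (sqrt(4**2 + 0))**2 = (sqrt(16 + 0))**2 = (sqrt(16))**2 = 4**2 = 16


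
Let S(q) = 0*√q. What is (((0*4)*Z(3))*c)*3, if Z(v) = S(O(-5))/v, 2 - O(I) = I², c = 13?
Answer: 0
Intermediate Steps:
O(I) = 2 - I²
S(q) = 0
Z(v) = 0 (Z(v) = 0/v = 0)
(((0*4)*Z(3))*c)*3 = (((0*4)*0)*13)*3 = ((0*0)*13)*3 = (0*13)*3 = 0*3 = 0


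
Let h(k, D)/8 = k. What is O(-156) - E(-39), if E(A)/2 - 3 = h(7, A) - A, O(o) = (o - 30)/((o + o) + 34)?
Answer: -27151/139 ≈ -195.33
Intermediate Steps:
O(o) = (-30 + o)/(34 + 2*o) (O(o) = (-30 + o)/(2*o + 34) = (-30 + o)/(34 + 2*o))
h(k, D) = 8*k
E(A) = 118 - 2*A (E(A) = 6 + 2*(8*7 - A) = 6 + 2*(56 - A) = 6 + (112 - 2*A) = 118 - 2*A)
O(-156) - E(-39) = (-30 - 156)/(2*(17 - 156)) - (118 - 2*(-39)) = (½)*(-186)/(-139) - (118 + 78) = (½)*(-1/139)*(-186) - 1*196 = 93/139 - 196 = -27151/139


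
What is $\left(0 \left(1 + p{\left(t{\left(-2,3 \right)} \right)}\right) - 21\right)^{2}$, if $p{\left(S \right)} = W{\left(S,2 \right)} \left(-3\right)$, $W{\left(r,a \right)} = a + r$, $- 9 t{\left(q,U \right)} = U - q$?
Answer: $441$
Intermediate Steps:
$t{\left(q,U \right)} = - \frac{U}{9} + \frac{q}{9}$ ($t{\left(q,U \right)} = - \frac{U - q}{9} = - \frac{U}{9} + \frac{q}{9}$)
$p{\left(S \right)} = -6 - 3 S$ ($p{\left(S \right)} = \left(2 + S\right) \left(-3\right) = -6 - 3 S$)
$\left(0 \left(1 + p{\left(t{\left(-2,3 \right)} \right)}\right) - 21\right)^{2} = \left(0 \left(1 - \left(6 + 3 \left(\left(- \frac{1}{9}\right) 3 + \frac{1}{9} \left(-2\right)\right)\right)\right) - 21\right)^{2} = \left(0 \left(1 - \left(6 + 3 \left(- \frac{1}{3} - \frac{2}{9}\right)\right)\right) - 21\right)^{2} = \left(0 \left(1 - \frac{13}{3}\right) - 21\right)^{2} = \left(0 \left(- \frac{10}{3}\right) - 21\right)^{2} = \left(0 - 21\right)^{2} = \left(-21\right)^{2} = 441$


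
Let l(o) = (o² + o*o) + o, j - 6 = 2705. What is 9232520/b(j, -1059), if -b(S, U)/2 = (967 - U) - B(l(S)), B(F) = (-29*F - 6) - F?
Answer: -2308130/220527311 ≈ -0.010466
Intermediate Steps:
j = 2711 (j = 6 + 2705 = 2711)
l(o) = o + 2*o² (l(o) = (o² + o²) + o = 2*o² + o = o + 2*o²)
B(F) = -6 - 30*F (B(F) = (-6 - 29*F) - F = -6 - 30*F)
b(S, U) = -1946 + 2*U - 60*S*(1 + 2*S) (b(S, U) = -2*((967 - U) - (-6 - 30*S*(1 + 2*S))) = -2*((967 - U) + (6 + 30*S*(1 + 2*S))) = -2*(973 - U + 30*S*(1 + 2*S)) = -1946 + 2*U - 60*S*(1 + 2*S))
9232520/b(j, -1059) = 9232520/(-1946 + 2*(-1059) - 60*2711*(1 + 2*2711)) = 9232520/(-1946 - 2118 - 60*2711*(1 + 5422)) = 9232520/(-1946 - 2118 - 60*2711*5423) = 9232520/(-1946 - 2118 - 882105180) = 9232520/(-882109244) = 9232520*(-1/882109244) = -2308130/220527311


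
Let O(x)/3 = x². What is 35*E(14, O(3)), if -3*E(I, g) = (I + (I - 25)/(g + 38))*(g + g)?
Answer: -113274/13 ≈ -8713.4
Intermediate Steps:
O(x) = 3*x²
E(I, g) = -2*g*(I + (-25 + I)/(38 + g))/3 (E(I, g) = -(I + (I - 25)/(g + 38))*(g + g)/3 = -(I + (-25 + I)/(38 + g))*2*g/3 = -2*g*(I + (-25 + I)/(38 + g))/3)
35*E(14, O(3)) = 35*(2*(3*3²)*(25 - 39*14 - 1*14*3*3²)/(3*(38 + 3*3²))) = 35*(2*(3*9)*(25 - 546 - 1*14*3*9)/(3*(38 + 3*9))) = 35*((⅔)*27*(25 - 546 - 1*14*27)/(38 + 27)) = 35*((⅔)*27*(25 - 546 - 378)/65) = 35*((⅔)*27*(1/65)*(-899)) = 35*(-16182/65) = -113274/13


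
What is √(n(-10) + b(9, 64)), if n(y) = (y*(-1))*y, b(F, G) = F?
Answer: I*√91 ≈ 9.5394*I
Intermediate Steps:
n(y) = -y² (n(y) = (-y)*y = -y²)
√(n(-10) + b(9, 64)) = √(-1*(-10)² + 9) = √(-1*100 + 9) = √(-100 + 9) = √(-91) = I*√91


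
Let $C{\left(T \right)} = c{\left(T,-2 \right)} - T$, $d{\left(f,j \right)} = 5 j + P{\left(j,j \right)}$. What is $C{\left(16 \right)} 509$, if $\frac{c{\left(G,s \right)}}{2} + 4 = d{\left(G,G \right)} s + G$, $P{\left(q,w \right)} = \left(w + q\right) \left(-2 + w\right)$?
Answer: $-1070936$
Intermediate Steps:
$P{\left(q,w \right)} = \left(-2 + w\right) \left(q + w\right)$ ($P{\left(q,w \right)} = \left(q + w\right) \left(-2 + w\right) = \left(-2 + w\right) \left(q + w\right)$)
$d{\left(f,j \right)} = j + 2 j^{2}$ ($d{\left(f,j \right)} = 5 j + \left(j^{2} - 2 j - 2 j + j j\right) = 5 j + \left(j^{2} - 2 j - 2 j + j^{2}\right) = 5 j + \left(- 4 j + 2 j^{2}\right) = j + 2 j^{2}$)
$c{\left(G,s \right)} = -8 + 2 G + 2 G s \left(1 + 2 G\right)$ ($c{\left(G,s \right)} = -8 + 2 \left(G \left(1 + 2 G\right) s + G\right) = -8 + 2 \left(G s \left(1 + 2 G\right) + G\right) = -8 + 2 \left(G + G s \left(1 + 2 G\right)\right) = -8 + \left(2 G + 2 G s \left(1 + 2 G\right)\right) = -8 + 2 G + 2 G s \left(1 + 2 G\right)$)
$C{\left(T \right)} = -8 + T - 4 T \left(1 + 2 T\right)$ ($C{\left(T \right)} = \left(-8 + 2 T + 2 T \left(-2\right) \left(1 + 2 T\right)\right) - T = \left(-8 + 2 T - 4 T \left(1 + 2 T\right)\right) - T = -8 + T - 4 T \left(1 + 2 T\right)$)
$C{\left(16 \right)} 509 = \left(-8 - 8 \cdot 16^{2} - 48\right) 509 = \left(-8 - 2048 - 48\right) 509 = \left(-2104\right) 509 = -1070936$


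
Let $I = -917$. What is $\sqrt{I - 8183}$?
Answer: $10 i \sqrt{91} \approx 95.394 i$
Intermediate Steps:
$\sqrt{I - 8183} = \sqrt{-917 - 8183} = \sqrt{-9100} = 10 i \sqrt{91}$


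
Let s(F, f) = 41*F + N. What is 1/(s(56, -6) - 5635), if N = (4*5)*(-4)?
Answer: -1/3419 ≈ -0.00029248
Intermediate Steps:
N = -80 (N = 20*(-4) = -80)
s(F, f) = -80 + 41*F (s(F, f) = 41*F - 80 = -80 + 41*F)
1/(s(56, -6) - 5635) = 1/((-80 + 41*56) - 5635) = 1/((-80 + 2296) - 5635) = 1/(2216 - 5635) = 1/(-3419) = -1/3419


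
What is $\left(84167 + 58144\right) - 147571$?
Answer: $-5260$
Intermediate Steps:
$\left(84167 + 58144\right) - 147571 = 142311 - 147571 = -5260$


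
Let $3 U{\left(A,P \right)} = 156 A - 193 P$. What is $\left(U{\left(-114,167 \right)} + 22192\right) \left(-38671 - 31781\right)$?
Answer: $-388918524$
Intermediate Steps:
$U{\left(A,P \right)} = 52 A - \frac{193 P}{3}$ ($U{\left(A,P \right)} = \frac{156 A - 193 P}{3} = \frac{- 193 P + 156 A}{3} = 52 A - \frac{193 P}{3}$)
$\left(U{\left(-114,167 \right)} + 22192\right) \left(-38671 - 31781\right) = \left(\left(52 \left(-114\right) - \frac{32231}{3}\right) + 22192\right) \left(-38671 - 31781\right) = \left(\left(-5928 - \frac{32231}{3}\right) + 22192\right) \left(-70452\right) = \left(- \frac{50015}{3} + 22192\right) \left(-70452\right) = \frac{16561}{3} \left(-70452\right) = -388918524$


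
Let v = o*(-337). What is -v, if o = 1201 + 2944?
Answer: 1396865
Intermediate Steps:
o = 4145
v = -1396865 (v = 4145*(-337) = -1396865)
-v = -1*(-1396865) = 1396865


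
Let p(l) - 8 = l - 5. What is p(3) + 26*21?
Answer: 552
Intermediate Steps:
p(l) = 3 + l (p(l) = 8 + (l - 5) = 8 + (-5 + l) = 3 + l)
p(3) + 26*21 = (3 + 3) + 26*21 = 6 + 546 = 552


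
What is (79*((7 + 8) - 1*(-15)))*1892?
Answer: 4484040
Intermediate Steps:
(79*((7 + 8) - 1*(-15)))*1892 = (79*(15 + 15))*1892 = (79*30)*1892 = 2370*1892 = 4484040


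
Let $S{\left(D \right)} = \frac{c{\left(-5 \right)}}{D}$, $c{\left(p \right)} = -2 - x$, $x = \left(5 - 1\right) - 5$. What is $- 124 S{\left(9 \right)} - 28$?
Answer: $- \frac{128}{9} \approx -14.222$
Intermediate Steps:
$x = -1$ ($x = 4 - 5 = -1$)
$c{\left(p \right)} = -1$ ($c{\left(p \right)} = -2 - -1 = -2 + 1 = -1$)
$S{\left(D \right)} = - \frac{1}{D}$
$- 124 S{\left(9 \right)} - 28 = - 124 \left(- \frac{1}{9}\right) - 28 = - 124 \left(\left(-1\right) \frac{1}{9}\right) - 28 = \left(-124\right) \left(- \frac{1}{9}\right) - 28 = \frac{124}{9} - 28 = - \frac{128}{9}$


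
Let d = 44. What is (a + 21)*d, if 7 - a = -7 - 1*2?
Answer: 1628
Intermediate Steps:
a = 16 (a = 7 - (-7 - 1*2) = 7 - (-7 - 2) = 7 - 1*(-9) = 7 + 9 = 16)
(a + 21)*d = (16 + 21)*44 = 37*44 = 1628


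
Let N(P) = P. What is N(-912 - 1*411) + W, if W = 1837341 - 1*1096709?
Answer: 739309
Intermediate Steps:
W = 740632 (W = 1837341 - 1096709 = 740632)
N(-912 - 1*411) + W = (-912 - 1*411) + 740632 = (-912 - 411) + 740632 = -1323 + 740632 = 739309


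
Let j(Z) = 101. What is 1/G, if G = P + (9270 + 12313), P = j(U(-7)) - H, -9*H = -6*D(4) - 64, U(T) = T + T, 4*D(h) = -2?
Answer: 9/195095 ≈ 4.6131e-5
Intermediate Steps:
D(h) = -½ (D(h) = (¼)*(-2) = -½)
U(T) = 2*T
H = 61/9 (H = -(-6*(-½) - 64)/9 = -(3 - 64)/9 = -⅑*(-61) = 61/9 ≈ 6.7778)
P = 848/9 (P = 101 - 1*61/9 = 101 - 61/9 = 848/9 ≈ 94.222)
G = 195095/9 (G = 848/9 + (9270 + 12313) = 848/9 + 21583 = 195095/9 ≈ 21677.)
1/G = 1/(195095/9) = 9/195095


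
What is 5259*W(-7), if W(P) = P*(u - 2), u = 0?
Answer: 73626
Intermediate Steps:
W(P) = -2*P (W(P) = P*(0 - 2) = P*(-2) = -2*P)
5259*W(-7) = 5259*(-2*(-7)) = 5259*14 = 73626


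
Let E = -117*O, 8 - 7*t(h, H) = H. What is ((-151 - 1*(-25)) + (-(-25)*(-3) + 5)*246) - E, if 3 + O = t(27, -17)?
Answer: -120954/7 ≈ -17279.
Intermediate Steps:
t(h, H) = 8/7 - H/7
O = 4/7 (O = -3 + (8/7 - 1/7*(-17)) = -3 + (8/7 + 17/7) = -3 + 25/7 = 4/7 ≈ 0.57143)
E = -468/7 (E = -117*4/7 = -468/7 ≈ -66.857)
((-151 - 1*(-25)) + (-(-25)*(-3) + 5)*246) - E = ((-151 - 1*(-25)) + (-(-25)*(-3) + 5)*246) - 1*(-468/7) = ((-151 + 25) + (-5*15 + 5)*246) + 468/7 = (-126 + (-75 + 5)*246) + 468/7 = (-126 - 70*246) + 468/7 = (-126 - 17220) + 468/7 = -17346 + 468/7 = -120954/7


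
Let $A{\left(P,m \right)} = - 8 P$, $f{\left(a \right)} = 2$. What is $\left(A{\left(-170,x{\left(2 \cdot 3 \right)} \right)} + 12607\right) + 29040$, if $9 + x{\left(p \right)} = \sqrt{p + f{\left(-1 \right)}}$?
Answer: $43007$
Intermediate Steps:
$x{\left(p \right)} = -9 + \sqrt{2 + p}$ ($x{\left(p \right)} = -9 + \sqrt{p + 2} = -9 + \sqrt{2 + p}$)
$\left(A{\left(-170,x{\left(2 \cdot 3 \right)} \right)} + 12607\right) + 29040 = \left(\left(-8\right) \left(-170\right) + 12607\right) + 29040 = \left(1360 + 12607\right) + 29040 = 13967 + 29040 = 43007$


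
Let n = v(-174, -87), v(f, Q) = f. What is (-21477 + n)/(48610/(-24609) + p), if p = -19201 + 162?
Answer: 532809459/468579361 ≈ 1.1371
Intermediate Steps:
p = -19039
n = -174
(-21477 + n)/(48610/(-24609) + p) = (-21477 - 174)/(48610/(-24609) - 19039) = -21651/(48610*(-1/24609) - 19039) = -21651/(-48610/24609 - 19039) = -21651/(-468579361/24609) = -21651*(-24609/468579361) = 532809459/468579361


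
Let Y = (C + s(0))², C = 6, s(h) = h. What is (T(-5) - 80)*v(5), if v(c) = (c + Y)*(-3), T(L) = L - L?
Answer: 9840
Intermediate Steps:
Y = 36 (Y = (6 + 0)² = 6² = 36)
T(L) = 0
v(c) = -108 - 3*c (v(c) = (c + 36)*(-3) = (36 + c)*(-3) = -108 - 3*c)
(T(-5) - 80)*v(5) = (0 - 80)*(-108 - 3*5) = -80*(-108 - 15) = -80*(-123) = 9840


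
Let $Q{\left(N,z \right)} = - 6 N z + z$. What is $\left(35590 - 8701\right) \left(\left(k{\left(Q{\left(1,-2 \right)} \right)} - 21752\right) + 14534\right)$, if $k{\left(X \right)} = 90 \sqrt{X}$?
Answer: $-194084802 + 2420010 \sqrt{10} \approx -1.8643 \cdot 10^{8}$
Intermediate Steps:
$Q{\left(N,z \right)} = z - 6 N z$ ($Q{\left(N,z \right)} = - 6 N z + z = z - 6 N z$)
$\left(35590 - 8701\right) \left(\left(k{\left(Q{\left(1,-2 \right)} \right)} - 21752\right) + 14534\right) = \left(35590 - 8701\right) \left(\left(90 \sqrt{- 2 \left(1 - 6\right)} - 21752\right) + 14534\right) = 26889 \left(\left(90 \sqrt{- 2 \left(1 - 6\right)} - 21752\right) + 14534\right) = 26889 \left(\left(90 \sqrt{\left(-2\right) \left(-5\right)} - 21752\right) + 14534\right) = 26889 \left(\left(90 \sqrt{10} - 21752\right) + 14534\right) = 26889 \left(\left(-21752 + 90 \sqrt{10}\right) + 14534\right) = 26889 \left(-7218 + 90 \sqrt{10}\right) = -194084802 + 2420010 \sqrt{10}$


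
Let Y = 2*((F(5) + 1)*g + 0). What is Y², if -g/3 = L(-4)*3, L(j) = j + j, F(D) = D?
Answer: 746496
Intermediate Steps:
L(j) = 2*j
g = 72 (g = -3*2*(-4)*3 = -(-24)*3 = -3*(-24) = 72)
Y = 864 (Y = 2*((5 + 1)*72 + 0) = 2*(6*72 + 0) = 2*(432 + 0) = 2*432 = 864)
Y² = 864² = 746496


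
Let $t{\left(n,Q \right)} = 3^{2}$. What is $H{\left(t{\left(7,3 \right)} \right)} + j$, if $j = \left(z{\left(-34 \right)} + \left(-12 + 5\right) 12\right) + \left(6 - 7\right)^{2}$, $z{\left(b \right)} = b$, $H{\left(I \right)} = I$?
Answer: $-108$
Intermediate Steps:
$t{\left(n,Q \right)} = 9$
$j = -117$ ($j = \left(-34 + \left(-12 + 5\right) 12\right) + \left(6 - 7\right)^{2} = \left(-34 - 84\right) + \left(-1\right)^{2} = \left(-34 - 84\right) + 1 = -118 + 1 = -117$)
$H{\left(t{\left(7,3 \right)} \right)} + j = 9 - 117 = -108$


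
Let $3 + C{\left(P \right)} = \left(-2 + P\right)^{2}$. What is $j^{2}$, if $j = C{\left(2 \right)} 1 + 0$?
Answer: $9$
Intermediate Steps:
$C{\left(P \right)} = -3 + \left(-2 + P\right)^{2}$
$j = -3$ ($j = \left(-3 + \left(-2 + 2\right)^{2}\right) 1 + 0 = \left(-3 + 0^{2}\right) 1 + 0 = \left(-3 + 0\right) 1 + 0 = \left(-3\right) 1 + 0 = -3 + 0 = -3$)
$j^{2} = \left(-3\right)^{2} = 9$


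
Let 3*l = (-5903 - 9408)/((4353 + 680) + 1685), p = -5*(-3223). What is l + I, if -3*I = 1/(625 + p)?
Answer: -128156429/168688980 ≈ -0.75972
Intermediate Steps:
p = 16115
l = -15311/20154 (l = ((-5903 - 9408)/((4353 + 680) + 1685))/3 = (-15311/(5033 + 1685))/3 = (-15311/6718)/3 = (-15311*1/6718)/3 = (1/3)*(-15311/6718) = -15311/20154 ≈ -0.75970)
I = -1/50220 (I = -1/(3*(625 + 16115)) = -1/3/16740 = -1/3*1/16740 = -1/50220 ≈ -1.9912e-5)
l + I = -15311/20154 - 1/50220 = -128156429/168688980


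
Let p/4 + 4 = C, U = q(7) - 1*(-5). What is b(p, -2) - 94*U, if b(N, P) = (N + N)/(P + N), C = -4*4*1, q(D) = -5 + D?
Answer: -26898/41 ≈ -656.05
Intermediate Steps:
U = 7 (U = (-5 + 7) - 1*(-5) = 2 + 5 = 7)
C = -16 (C = -16*1 = -16)
p = -80 (p = -16 + 4*(-16) = -16 - 64 = -80)
b(N, P) = 2*N/(N + P) (b(N, P) = (2*N)/(N + P) = 2*N/(N + P))
b(p, -2) - 94*U = 2*(-80)/(-80 - 2) - 94*7 = 2*(-80)/(-82) - 658 = 2*(-80)*(-1/82) - 658 = 80/41 - 658 = -26898/41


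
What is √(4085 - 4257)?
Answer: 2*I*√43 ≈ 13.115*I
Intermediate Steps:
√(4085 - 4257) = √(-172) = 2*I*√43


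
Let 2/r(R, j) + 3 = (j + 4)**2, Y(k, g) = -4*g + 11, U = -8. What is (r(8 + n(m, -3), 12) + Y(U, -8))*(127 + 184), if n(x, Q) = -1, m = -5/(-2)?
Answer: 3383991/253 ≈ 13375.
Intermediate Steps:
m = 5/2 (m = -5*(-1/2) = 5/2 ≈ 2.5000)
Y(k, g) = 11 - 4*g
r(R, j) = 2/(-3 + (4 + j)**2) (r(R, j) = 2/(-3 + (j + 4)**2) = 2/(-3 + (4 + j)**2))
(r(8 + n(m, -3), 12) + Y(U, -8))*(127 + 184) = (2/(-3 + (4 + 12)**2) + (11 - 4*(-8)))*(127 + 184) = (2/(-3 + 16**2) + (11 + 32))*311 = (2/(-3 + 256) + 43)*311 = (2/253 + 43)*311 = (10881/253)*311 = 3383991/253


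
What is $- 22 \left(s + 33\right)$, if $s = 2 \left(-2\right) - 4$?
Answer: $-550$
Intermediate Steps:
$s = -8$ ($s = -4 - 4 = -8$)
$- 22 \left(s + 33\right) = - 22 \left(-8 + 33\right) = \left(-22\right) 25 = -550$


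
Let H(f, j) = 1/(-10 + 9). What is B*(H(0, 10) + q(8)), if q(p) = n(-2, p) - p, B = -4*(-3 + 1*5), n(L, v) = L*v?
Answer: 200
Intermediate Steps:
H(f, j) = -1 (H(f, j) = 1/(-1) = -1)
B = -8 (B = -4*(-3 + 5) = -4*2 = -8)
q(p) = -3*p (q(p) = -2*p - p = -3*p)
B*(H(0, 10) + q(8)) = -8*(-1 - 3*8) = -8*(-1 - 24) = -8*(-25) = 200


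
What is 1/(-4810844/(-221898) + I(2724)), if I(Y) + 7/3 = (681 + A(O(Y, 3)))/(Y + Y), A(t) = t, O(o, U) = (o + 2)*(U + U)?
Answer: 201483384/4528197827 ≈ 0.044495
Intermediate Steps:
O(o, U) = 2*U*(2 + o) (O(o, U) = (2 + o)*(2*U) = 2*U*(2 + o))
I(Y) = -7/3 + (693 + 6*Y)/(2*Y) (I(Y) = -7/3 + (681 + 2*3*(2 + Y))/(Y + Y) = -7/3 + (681 + (12 + 6*Y))/((2*Y)) = -7/3 + (693 + 6*Y)*(1/(2*Y)) = -7/3 + (693 + 6*Y)/(2*Y))
1/(-4810844/(-221898) + I(2724)) = 1/(-4810844/(-221898) + (⅙)*(2079 + 4*2724)/2724) = 1/(-4810844*(-1/221898) + (⅙)*(1/2724)*(2079 + 10896)) = 1/(2405422/110949 + (⅙)*(1/2724)*12975) = 1/(2405422/110949 + 4325/5448) = 1/(4528197827/201483384) = 201483384/4528197827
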